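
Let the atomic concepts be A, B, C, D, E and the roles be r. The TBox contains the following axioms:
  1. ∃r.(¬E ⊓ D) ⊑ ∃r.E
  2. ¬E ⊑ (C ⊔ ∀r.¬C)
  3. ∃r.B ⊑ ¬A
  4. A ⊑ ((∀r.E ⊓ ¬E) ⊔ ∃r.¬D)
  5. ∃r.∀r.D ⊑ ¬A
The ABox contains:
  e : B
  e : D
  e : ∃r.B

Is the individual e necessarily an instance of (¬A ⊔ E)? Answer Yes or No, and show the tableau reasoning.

Yes

1. e : (¬A ⊔ E)?  L(e) = {B, D, ∃r.B} ∪ {(A ⊓ ¬E)}
   clash {A, ¬A} at e — e ∈ (¬A ⊔ E)
2. Hence e : (¬A ⊔ E): entailed.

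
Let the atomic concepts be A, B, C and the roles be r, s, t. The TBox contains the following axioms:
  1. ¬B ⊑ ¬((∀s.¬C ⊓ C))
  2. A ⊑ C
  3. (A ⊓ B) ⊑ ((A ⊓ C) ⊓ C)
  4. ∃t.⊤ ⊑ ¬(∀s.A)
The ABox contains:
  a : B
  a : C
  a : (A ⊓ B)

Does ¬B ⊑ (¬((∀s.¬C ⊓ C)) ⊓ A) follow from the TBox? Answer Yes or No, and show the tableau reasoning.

1. ¬B ⊑ (¬((∀s.¬C ⊓ C)) ⊓ A)  ⇔  (¬B ⊓ ((∀s.¬C ⊓ C) ⊔ ¬A)) unsat w.r.t. T
   apply at x₀: ¬B⊑¬((∀s.¬C ⊓ C))
   open: L(x₀) ⊇ {¬A, ¬B, ∀t.⊥, ∃s.C} (+ ∃-successors)
2. Hence ¬B ⊑ (¬((∀s.¬C ⊓ C)) ⊓ A): not entailed.

No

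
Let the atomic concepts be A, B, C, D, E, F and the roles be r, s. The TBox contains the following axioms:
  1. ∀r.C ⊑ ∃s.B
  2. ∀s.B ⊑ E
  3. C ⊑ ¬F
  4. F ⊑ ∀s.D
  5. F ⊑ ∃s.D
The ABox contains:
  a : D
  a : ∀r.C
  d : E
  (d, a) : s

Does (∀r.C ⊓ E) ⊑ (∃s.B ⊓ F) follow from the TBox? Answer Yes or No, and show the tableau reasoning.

1. (∀r.C ⊓ E) ⊑ (∃s.B ⊓ F)  ⇔  ((∀r.C ⊓ E) ⊓ (∀s.¬B ⊔ ¬F)) unsat w.r.t. T
   apply at x₀: ∀r.C⊑∃s.B
   open: L(x₀) ⊇ {E, ¬C, ¬F, ∀r.C, ∃s.B} (+ ∃-successors)
2. Hence (∀r.C ⊓ E) ⊑ (∃s.B ⊓ F): not entailed.

No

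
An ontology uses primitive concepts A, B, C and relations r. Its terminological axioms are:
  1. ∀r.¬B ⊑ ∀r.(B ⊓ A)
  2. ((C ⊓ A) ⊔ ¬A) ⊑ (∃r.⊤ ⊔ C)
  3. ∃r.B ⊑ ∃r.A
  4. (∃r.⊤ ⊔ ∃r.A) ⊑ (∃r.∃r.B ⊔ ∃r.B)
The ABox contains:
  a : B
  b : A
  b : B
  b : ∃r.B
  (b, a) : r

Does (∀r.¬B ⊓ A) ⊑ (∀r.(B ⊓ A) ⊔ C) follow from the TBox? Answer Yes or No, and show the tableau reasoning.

1. (∀r.¬B ⊓ A) ⊑ (∀r.(B ⊓ A) ⊔ C)  ⇔  ((∀r.¬B ⊓ A) ⊓ (∃r.(¬B ⊔ ¬A) ⊓ ¬C)) unsat w.r.t. T
   all branches close; clash {C, ¬C} at x₀
2. Hence (∀r.¬B ⊓ A) ⊑ (∀r.(B ⊓ A) ⊔ C): entailed.

Yes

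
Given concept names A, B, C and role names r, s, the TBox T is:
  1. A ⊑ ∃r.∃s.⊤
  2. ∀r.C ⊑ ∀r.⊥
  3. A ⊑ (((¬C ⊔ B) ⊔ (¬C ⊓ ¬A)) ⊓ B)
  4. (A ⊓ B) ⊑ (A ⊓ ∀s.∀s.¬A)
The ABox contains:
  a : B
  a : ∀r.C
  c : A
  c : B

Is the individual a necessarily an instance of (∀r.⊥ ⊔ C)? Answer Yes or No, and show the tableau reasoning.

1. a : (∀r.⊥ ⊔ C)?  L(a) = {B, ∀r.C} ∪ {(∃r.⊤ ⊓ ¬C)}
   clash {A, ¬A} at a — a ∈ (∀r.⊥ ⊔ C)
2. Hence a : (∀r.⊥ ⊔ C): entailed.

Yes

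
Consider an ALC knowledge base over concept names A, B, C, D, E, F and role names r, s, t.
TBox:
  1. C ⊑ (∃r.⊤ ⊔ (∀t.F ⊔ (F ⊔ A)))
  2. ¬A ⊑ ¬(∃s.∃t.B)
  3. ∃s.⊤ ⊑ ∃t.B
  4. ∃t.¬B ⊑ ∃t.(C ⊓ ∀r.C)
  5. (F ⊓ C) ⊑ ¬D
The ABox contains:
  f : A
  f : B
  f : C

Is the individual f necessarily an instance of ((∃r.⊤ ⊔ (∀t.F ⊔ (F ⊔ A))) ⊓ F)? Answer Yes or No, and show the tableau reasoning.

No

1. f : ((∃r.⊤ ⊔ (∀t.F ⊔ (F ⊔ A))) ⊓ F)?  L(f) = {A, B, C} ∪ {((∀r.⊥ ⊓ (∃t.¬F ⊓ (¬F ⊓ ¬A))) ⊔ ¬F)}
   apply at f: C⊑(∃r.⊤ ⊔ (∀t.F ⊔ (F ⊔ A)))
   open: L(f) ⊇ {A, B, C, ¬F, ∀s.⊥, …} (+ ∃-successors) — f ∉ ((∃r.⊤ ⊔ (∀t.F ⊔ (F ⊔ A))) ⊓ F) possible
2. Hence f : ((∃r.⊤ ⊔ (∀t.F ⊔ (F ⊔ A))) ⊓ F): not entailed.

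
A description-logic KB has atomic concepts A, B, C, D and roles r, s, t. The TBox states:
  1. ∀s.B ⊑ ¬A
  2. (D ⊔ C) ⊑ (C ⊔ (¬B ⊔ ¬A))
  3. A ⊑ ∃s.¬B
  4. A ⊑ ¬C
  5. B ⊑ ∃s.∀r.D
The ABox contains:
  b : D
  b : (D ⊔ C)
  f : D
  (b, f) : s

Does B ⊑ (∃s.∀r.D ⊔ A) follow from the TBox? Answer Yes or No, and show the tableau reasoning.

1. B ⊑ (∃s.∀r.D ⊔ A)  ⇔  (B ⊓ (∀s.∃r.¬D ⊓ ¬A)) unsat w.r.t. T
   all branches close; clash {D, ¬D} at an ∃-successor
2. Hence B ⊑ (∃s.∀r.D ⊔ A): entailed.

Yes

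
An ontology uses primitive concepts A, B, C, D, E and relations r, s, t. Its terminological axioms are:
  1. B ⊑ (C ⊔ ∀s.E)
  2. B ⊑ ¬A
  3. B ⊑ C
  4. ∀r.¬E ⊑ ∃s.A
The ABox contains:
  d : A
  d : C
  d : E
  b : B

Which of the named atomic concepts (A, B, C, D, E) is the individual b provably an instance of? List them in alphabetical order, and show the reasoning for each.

1. b : A?  L(b) = {B} ∪ {¬A}
   apply at b: B⊑(C ⊔ ∀s.E); B⊑C
   open: L(b) ⊇ {B, C, ¬A, ∃r.E} (+ ∃-successors) — b ∉ A possible
2. b : B?  L(b) = {B} ∪ {¬B}
   clash {B, ¬B} at b — b ∈ B
3. b : C?  L(b) = {B} ∪ {¬C}
   clash {C, ¬C} at b — b ∈ C
4. b : D?  L(b) = {B} ∪ {¬D}
   apply at b: B⊑(C ⊔ ∀s.E); B⊑¬A; B⊑C
   open: L(b) ⊇ {B, C, ¬A, ¬D, ∃r.E} (+ ∃-successors) — b ∉ D possible
5. b : E?  L(b) = {B} ∪ {¬E}
   apply at b: B⊑(C ⊔ ∀s.E); B⊑¬A; B⊑C
   open: L(b) ⊇ {B, C, ¬A, ¬E, ∃r.E} (+ ∃-successors) — b ∉ E possible
6. Entailed for b: {B, C}

{B, C}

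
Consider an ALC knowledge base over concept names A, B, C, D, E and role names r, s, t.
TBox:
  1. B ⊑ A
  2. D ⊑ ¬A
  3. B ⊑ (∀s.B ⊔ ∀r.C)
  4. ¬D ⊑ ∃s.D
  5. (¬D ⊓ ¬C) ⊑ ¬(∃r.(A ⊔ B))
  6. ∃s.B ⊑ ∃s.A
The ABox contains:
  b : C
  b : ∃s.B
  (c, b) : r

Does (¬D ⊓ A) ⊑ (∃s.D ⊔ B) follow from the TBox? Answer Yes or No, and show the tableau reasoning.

Yes

1. (¬D ⊓ A) ⊑ (∃s.D ⊔ B)  ⇔  ((¬D ⊓ A) ⊓ (∀s.¬D ⊓ ¬B)) unsat w.r.t. T
   all branches close; clash {D, ¬D} at an ∃-successor
2. Hence (¬D ⊓ A) ⊑ (∃s.D ⊔ B): entailed.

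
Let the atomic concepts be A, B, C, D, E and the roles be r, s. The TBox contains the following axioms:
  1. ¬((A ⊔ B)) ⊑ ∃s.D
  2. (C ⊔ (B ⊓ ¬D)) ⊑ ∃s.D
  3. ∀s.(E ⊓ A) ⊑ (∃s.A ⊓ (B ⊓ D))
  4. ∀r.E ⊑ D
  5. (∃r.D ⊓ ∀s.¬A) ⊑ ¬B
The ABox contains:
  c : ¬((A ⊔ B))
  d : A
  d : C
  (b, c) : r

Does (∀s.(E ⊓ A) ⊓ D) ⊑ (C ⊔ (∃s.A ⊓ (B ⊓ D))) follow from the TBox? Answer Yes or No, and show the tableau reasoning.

1. (∀s.(E ⊓ A) ⊓ D) ⊑ (C ⊔ (∃s.A ⊓ (B ⊓ D)))  ⇔  ((∀s.(E ⊓ A) ⊓ D) ⊓ (¬C ⊓ (∀s.¬A ⊔ (¬B ⊔ ¬D)))) unsat w.r.t. T
   all branches close; clash {D, ¬D} at x₀
2. Hence (∀s.(E ⊓ A) ⊓ D) ⊑ (C ⊔ (∃s.A ⊓ (B ⊓ D))): entailed.

Yes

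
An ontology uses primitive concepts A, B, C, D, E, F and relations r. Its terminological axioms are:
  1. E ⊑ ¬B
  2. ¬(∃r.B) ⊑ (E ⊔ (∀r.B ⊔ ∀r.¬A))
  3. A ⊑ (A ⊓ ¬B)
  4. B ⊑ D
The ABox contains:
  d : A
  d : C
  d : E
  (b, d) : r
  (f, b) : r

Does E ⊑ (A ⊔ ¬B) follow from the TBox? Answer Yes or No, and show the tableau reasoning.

Yes

1. E ⊑ (A ⊔ ¬B)  ⇔  (E ⊓ (¬A ⊓ B)) unsat w.r.t. T
   all branches close; clash {B, ¬B} at x₀
2. Hence E ⊑ (A ⊔ ¬B): entailed.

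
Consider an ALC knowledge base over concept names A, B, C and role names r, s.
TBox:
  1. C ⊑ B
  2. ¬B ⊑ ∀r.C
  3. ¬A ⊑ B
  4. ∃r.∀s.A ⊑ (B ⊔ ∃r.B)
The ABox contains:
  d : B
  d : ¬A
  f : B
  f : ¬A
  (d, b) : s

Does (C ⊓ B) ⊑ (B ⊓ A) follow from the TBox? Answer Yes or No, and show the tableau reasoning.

No

1. (C ⊓ B) ⊑ (B ⊓ A)  ⇔  ((C ⊓ B) ⊓ (¬B ⊔ ¬A)) unsat w.r.t. T
   open: L(x₀) ⊇ {B, C, ¬A, ∀r.∃s.¬A}
2. Hence (C ⊓ B) ⊑ (B ⊓ A): not entailed.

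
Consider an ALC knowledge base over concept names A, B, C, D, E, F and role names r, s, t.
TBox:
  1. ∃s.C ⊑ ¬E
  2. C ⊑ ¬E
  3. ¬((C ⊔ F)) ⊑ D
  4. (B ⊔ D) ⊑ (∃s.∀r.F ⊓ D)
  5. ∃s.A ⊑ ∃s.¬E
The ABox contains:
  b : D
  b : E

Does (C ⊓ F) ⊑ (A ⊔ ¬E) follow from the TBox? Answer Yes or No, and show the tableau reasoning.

Yes

1. (C ⊓ F) ⊑ (A ⊔ ¬E)  ⇔  ((C ⊓ F) ⊓ (¬A ⊓ E)) unsat w.r.t. T
   all branches close; clash {E, ¬E} at x₀
2. Hence (C ⊓ F) ⊑ (A ⊔ ¬E): entailed.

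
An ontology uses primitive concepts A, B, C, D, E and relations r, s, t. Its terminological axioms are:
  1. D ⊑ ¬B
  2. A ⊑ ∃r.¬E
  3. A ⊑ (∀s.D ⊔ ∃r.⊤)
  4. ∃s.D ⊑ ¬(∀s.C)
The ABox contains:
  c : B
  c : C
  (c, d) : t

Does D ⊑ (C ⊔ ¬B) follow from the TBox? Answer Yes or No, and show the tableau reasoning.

Yes

1. D ⊑ (C ⊔ ¬B)  ⇔  (D ⊓ (¬C ⊓ B)) unsat w.r.t. T
   all branches close; clash {B, ¬B} at x₀
2. Hence D ⊑ (C ⊔ ¬B): entailed.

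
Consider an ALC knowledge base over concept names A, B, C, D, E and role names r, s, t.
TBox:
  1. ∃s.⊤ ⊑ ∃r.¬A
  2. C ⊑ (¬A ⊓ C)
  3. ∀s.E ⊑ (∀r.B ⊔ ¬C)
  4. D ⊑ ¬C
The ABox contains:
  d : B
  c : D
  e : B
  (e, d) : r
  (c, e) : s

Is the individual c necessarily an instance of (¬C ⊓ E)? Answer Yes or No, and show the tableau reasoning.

No

1. c : (¬C ⊓ E)?  L(c) = {D} ∪ {(C ⊔ ¬E)}
   apply at c: D⊑¬C
   open: L(c) ⊇ {D, ¬C, ¬E, ∃r.¬A, ∃s.¬E} (+ ∃-successors) — c ∉ (¬C ⊓ E) possible
2. Hence c : (¬C ⊓ E): not entailed.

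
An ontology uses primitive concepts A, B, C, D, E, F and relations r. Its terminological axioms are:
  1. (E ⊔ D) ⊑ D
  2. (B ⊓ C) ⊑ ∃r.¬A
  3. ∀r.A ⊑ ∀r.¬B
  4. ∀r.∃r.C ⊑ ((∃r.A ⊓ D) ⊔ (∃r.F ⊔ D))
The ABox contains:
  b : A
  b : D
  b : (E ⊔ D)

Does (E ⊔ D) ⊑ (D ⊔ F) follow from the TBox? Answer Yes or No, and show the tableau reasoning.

Yes

1. (E ⊔ D) ⊑ (D ⊔ F)  ⇔  ((E ⊔ D) ⊓ (¬D ⊓ ¬F)) unsat w.r.t. T
   all branches close; clash {D, ¬D} at x₀
2. Hence (E ⊔ D) ⊑ (D ⊔ F): entailed.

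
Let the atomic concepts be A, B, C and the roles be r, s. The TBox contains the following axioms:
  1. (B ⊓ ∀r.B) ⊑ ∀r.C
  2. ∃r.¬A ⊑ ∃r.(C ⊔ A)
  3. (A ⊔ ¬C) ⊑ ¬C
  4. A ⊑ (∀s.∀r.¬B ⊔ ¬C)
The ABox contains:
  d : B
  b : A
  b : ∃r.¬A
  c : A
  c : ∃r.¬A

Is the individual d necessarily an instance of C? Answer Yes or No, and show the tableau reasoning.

1. d : C?  L(d) = {B} ∪ {¬C}
   open: L(d) ⊇ {B, ¬A, ¬C, ∀r.A, ∃r.¬B} (+ ∃-successors) — d ∉ C possible
2. Hence d : C: not entailed.

No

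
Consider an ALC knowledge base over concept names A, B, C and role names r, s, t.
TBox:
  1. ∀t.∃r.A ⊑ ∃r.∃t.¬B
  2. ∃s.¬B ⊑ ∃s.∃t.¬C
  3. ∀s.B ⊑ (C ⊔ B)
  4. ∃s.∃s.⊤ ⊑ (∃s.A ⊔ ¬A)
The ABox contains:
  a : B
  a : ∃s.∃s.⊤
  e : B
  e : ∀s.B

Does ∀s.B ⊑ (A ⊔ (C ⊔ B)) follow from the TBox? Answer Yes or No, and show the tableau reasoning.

1. ∀s.B ⊑ (A ⊔ (C ⊔ B))  ⇔  (∀s.B ⊓ (¬A ⊓ (¬C ⊓ ¬B))) unsat w.r.t. T
   all branches close; clash {B, ¬B} at x₀
2. Hence ∀s.B ⊑ (A ⊔ (C ⊔ B)): entailed.

Yes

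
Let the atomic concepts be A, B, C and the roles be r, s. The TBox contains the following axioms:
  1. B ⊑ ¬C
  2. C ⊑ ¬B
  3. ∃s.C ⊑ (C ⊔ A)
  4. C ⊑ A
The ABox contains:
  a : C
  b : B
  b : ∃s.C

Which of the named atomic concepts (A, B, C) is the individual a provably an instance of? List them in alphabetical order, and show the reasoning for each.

1. a : A?  L(a) = {C} ∪ {¬A}
   clash {C, ¬C} at a — a ∈ A
2. a : B?  L(a) = {C} ∪ {¬B}
   apply at a: C⊑A
   open: L(a) ⊇ {A, C, ¬B, ∀s.¬C} — a ∉ B possible
3. a : C?  L(a) = {C} ∪ {¬C}
   clash {C, ¬C} at a — a ∈ C
4. Entailed for a: {A, C}

{A, C}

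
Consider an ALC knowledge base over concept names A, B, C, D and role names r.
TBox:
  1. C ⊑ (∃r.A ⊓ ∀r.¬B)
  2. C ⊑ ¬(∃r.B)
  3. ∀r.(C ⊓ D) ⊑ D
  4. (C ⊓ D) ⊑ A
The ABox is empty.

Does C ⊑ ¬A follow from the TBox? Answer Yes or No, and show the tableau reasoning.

1. C ⊑ ¬A  ⇔  (C ⊓ A) unsat w.r.t. T
   apply at x₀: C⊑(∃r.A ⊓ ∀r.¬B); C⊑¬(∃r.B)
   open: L(x₀) ⊇ {A, C, ∀r.¬B, ∃r.(¬C ⊔ ¬D), ∃r.A} (+ ∃-successors)
2. Hence C ⊑ ¬A: not entailed.

No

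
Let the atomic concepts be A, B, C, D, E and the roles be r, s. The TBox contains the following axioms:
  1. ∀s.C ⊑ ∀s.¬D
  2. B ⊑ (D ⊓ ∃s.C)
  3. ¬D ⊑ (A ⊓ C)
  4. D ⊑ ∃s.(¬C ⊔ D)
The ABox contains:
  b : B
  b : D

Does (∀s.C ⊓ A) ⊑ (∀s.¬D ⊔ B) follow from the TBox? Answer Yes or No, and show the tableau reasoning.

Yes

1. (∀s.C ⊓ A) ⊑ (∀s.¬D ⊔ B)  ⇔  ((∀s.C ⊓ A) ⊓ (∃s.D ⊓ ¬B)) unsat w.r.t. T
   all branches close; clash {D, ¬D} at an ∃-successor
2. Hence (∀s.C ⊓ A) ⊑ (∀s.¬D ⊔ B): entailed.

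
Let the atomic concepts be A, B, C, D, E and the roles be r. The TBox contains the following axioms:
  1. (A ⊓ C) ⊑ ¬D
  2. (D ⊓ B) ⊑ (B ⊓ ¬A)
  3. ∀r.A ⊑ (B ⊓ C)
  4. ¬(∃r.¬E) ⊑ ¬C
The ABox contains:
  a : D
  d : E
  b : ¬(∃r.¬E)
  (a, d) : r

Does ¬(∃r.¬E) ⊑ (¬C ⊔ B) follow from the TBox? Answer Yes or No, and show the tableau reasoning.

1. ¬(∃r.¬E) ⊑ (¬C ⊔ B)  ⇔  (∀r.E ⊓ (C ⊓ ¬B)) unsat w.r.t. T
   all branches close; clash {B, ¬B} at x₀
2. Hence ¬(∃r.¬E) ⊑ (¬C ⊔ B): entailed.

Yes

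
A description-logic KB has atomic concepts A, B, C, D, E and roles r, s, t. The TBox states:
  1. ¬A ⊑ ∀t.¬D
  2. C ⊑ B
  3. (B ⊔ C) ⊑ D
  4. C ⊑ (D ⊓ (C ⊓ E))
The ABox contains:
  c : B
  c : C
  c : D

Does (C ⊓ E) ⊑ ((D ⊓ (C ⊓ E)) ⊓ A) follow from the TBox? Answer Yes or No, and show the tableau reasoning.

1. (C ⊓ E) ⊑ ((D ⊓ (C ⊓ E)) ⊓ A)  ⇔  ((C ⊓ E) ⊓ ((¬D ⊔ (¬C ⊔ ¬E)) ⊔ ¬A)) unsat w.r.t. T
   apply at x₀: C⊑B; C⊑(D ⊓ (C ⊓ E))
   open: L(x₀) ⊇ {B, C, D, E, ¬A, …}
2. Hence (C ⊓ E) ⊑ ((D ⊓ (C ⊓ E)) ⊓ A): not entailed.

No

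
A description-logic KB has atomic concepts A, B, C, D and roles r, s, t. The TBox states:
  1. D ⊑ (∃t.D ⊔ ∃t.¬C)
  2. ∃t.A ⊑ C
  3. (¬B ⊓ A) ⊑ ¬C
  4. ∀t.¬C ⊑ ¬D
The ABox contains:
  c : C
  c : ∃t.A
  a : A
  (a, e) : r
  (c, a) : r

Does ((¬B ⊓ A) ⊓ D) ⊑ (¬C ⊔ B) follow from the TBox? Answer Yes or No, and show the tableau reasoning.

1. ((¬B ⊓ A) ⊓ D) ⊑ (¬C ⊔ B)  ⇔  (((¬B ⊓ A) ⊓ D) ⊓ (C ⊓ ¬B)) unsat w.r.t. T
   all branches close; clash {D, ¬D} at x₀
2. Hence ((¬B ⊓ A) ⊓ D) ⊑ (¬C ⊔ B): entailed.

Yes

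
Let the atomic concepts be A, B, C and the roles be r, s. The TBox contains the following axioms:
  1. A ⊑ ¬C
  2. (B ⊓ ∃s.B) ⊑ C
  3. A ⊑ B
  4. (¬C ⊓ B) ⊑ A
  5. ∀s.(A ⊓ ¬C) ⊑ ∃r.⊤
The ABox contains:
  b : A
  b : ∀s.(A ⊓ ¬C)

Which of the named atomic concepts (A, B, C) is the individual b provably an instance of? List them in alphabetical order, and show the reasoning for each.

{A, B}

1. b : A?  L(b) = {A, ∀s.(A ⊓ ¬C)} ∪ {¬A}
   clash {A, ¬A} at b — b ∈ A
2. b : B?  L(b) = {A, ∀s.(A ⊓ ¬C)} ∪ {¬B}
   clash {B, ¬B} at b — b ∈ B
3. b : C?  L(b) = {A, ∀s.(A ⊓ ¬C)} ∪ {¬C}
   apply at b: A⊑B; ∀s.(A ⊓ ¬C)⊑∃r.⊤
   open: L(b) ⊇ {A, B, ¬C, ∀s.(A ⊓ ¬C), ∀s.¬B, …} (+ ∃-successors) — b ∉ C possible
4. Entailed for b: {A, B}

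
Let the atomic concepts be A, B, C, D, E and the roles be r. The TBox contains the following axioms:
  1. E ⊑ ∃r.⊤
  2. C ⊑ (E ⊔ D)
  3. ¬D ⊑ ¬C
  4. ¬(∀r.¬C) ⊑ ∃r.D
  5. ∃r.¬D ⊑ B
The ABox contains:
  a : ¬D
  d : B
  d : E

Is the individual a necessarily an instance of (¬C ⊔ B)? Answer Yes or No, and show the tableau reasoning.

1. a : (¬C ⊔ B)?  L(a) = {¬D} ∪ {(C ⊓ ¬B)}
   clash {C, ¬C} at a — a ∈ (¬C ⊔ B)
2. Hence a : (¬C ⊔ B): entailed.

Yes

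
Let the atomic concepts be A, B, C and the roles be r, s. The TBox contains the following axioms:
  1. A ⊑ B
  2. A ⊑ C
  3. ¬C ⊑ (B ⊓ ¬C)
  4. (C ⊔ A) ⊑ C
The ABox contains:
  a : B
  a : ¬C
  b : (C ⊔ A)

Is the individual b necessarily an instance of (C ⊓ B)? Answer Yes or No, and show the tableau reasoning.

1. b : (C ⊓ B)?  L(b) = {(C ⊔ A)} ∪ {(¬C ⊔ ¬B)}
   apply at b: (C ⊔ A)⊑C
   open: L(b) ⊇ {C, ¬A, ¬B} — b ∉ (C ⊓ B) possible
2. Hence b : (C ⊓ B): not entailed.

No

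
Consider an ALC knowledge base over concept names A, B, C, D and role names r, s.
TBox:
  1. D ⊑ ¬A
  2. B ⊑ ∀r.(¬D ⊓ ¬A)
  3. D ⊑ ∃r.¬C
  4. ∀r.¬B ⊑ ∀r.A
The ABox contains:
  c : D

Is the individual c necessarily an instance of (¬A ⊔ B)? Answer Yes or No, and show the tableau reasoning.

Yes

1. c : (¬A ⊔ B)?  L(c) = {D} ∪ {(A ⊓ ¬B)}
   clash {A, ¬A} at c — c ∈ (¬A ⊔ B)
2. Hence c : (¬A ⊔ B): entailed.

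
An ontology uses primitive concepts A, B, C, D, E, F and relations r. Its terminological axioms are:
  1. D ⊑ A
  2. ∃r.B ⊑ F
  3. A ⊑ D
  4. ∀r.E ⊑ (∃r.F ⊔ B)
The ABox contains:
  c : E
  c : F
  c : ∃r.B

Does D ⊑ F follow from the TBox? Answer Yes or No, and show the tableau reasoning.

1. D ⊑ F  ⇔  (D ⊓ ¬F) unsat w.r.t. T
   apply at x₀: D⊑A
   open: L(x₀) ⊇ {A, D, ¬F, ∀r.¬B, ∃r.¬E} (+ ∃-successors)
2. Hence D ⊑ F: not entailed.

No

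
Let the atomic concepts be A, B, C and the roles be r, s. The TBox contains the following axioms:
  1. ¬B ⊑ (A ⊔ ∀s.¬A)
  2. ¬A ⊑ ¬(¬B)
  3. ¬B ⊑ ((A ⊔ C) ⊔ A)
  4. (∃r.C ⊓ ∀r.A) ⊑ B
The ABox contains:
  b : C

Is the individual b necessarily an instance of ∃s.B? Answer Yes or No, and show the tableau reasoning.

No

1. b : ∃s.B?  L(b) = {C} ∪ {∀s.¬B}
   open: L(b) ⊇ {A, B, C, ∀s.¬B} — b ∉ ∃s.B possible
2. Hence b : ∃s.B: not entailed.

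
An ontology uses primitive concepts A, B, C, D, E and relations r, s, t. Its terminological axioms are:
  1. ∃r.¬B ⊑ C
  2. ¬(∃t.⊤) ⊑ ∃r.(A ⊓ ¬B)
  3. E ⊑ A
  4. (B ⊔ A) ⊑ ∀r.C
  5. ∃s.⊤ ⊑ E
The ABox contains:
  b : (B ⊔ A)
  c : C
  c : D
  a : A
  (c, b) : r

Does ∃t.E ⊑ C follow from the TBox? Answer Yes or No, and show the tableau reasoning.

No

1. ∃t.E ⊑ C  ⇔  (∃t.E ⊓ ¬C) unsat w.r.t. T
   open: L(x₀) ⊇ {¬A, ¬B, ¬C, ¬E, ∀r.B, …} (+ ∃-successors)
2. Hence ∃t.E ⊑ C: not entailed.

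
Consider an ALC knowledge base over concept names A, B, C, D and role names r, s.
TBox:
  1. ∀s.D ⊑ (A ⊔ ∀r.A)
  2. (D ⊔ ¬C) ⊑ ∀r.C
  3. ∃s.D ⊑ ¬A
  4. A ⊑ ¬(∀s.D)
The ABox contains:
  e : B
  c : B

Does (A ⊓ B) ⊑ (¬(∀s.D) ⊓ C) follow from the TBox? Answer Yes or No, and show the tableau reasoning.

1. (A ⊓ B) ⊑ (¬(∀s.D) ⊓ C)  ⇔  ((A ⊓ B) ⊓ (∀s.D ⊔ ¬C)) unsat w.r.t. T
   apply at x₀: A⊑¬(∀s.D)
   open: L(x₀) ⊇ {A, B, ¬C, ∀r.C, ∀s.¬D, …} (+ ∃-successors)
2. Hence (A ⊓ B) ⊑ (¬(∀s.D) ⊓ C): not entailed.

No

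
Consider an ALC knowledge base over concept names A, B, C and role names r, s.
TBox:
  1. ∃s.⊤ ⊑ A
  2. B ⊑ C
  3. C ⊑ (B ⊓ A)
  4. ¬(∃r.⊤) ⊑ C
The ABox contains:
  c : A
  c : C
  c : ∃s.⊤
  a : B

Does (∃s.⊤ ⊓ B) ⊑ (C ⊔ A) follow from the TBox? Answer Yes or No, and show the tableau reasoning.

Yes

1. (∃s.⊤ ⊓ B) ⊑ (C ⊔ A)  ⇔  ((∃s.⊤ ⊓ B) ⊓ (¬C ⊓ ¬A)) unsat w.r.t. T
   all branches close; clash {C, ¬C} at x₀
2. Hence (∃s.⊤ ⊓ B) ⊑ (C ⊔ A): entailed.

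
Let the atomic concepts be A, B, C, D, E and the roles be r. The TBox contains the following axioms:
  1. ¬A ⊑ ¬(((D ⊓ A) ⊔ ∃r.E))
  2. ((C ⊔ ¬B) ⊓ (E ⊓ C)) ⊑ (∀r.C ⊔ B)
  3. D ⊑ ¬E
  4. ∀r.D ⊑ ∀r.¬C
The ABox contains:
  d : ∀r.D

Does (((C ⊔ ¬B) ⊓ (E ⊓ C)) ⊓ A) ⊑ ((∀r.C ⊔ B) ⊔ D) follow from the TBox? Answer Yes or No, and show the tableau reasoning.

Yes

1. (((C ⊔ ¬B) ⊓ (E ⊓ C)) ⊓ A) ⊑ ((∀r.C ⊔ B) ⊔ D)  ⇔  ((((C ⊔ ¬B) ⊓ (E ⊓ C)) ⊓ A) ⊓ ((∃r.¬C ⊓ ¬B) ⊓ ¬D)) unsat w.r.t. T
   all branches close; clash {B, ¬B} at x₀
2. Hence (((C ⊔ ¬B) ⊓ (E ⊓ C)) ⊓ A) ⊑ ((∀r.C ⊔ B) ⊔ D): entailed.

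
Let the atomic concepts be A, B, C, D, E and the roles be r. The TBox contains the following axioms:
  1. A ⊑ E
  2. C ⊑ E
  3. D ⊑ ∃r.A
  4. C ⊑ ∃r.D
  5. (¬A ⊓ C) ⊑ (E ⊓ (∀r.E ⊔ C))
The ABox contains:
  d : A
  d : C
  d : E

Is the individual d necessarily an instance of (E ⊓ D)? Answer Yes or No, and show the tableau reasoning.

1. d : (E ⊓ D)?  L(d) = {A, C, E} ∪ {(¬E ⊔ ¬D)}
   apply at d: C⊑∃r.D
   open: L(d) ⊇ {A, C, E, ¬D, ∃r.D} (+ ∃-successors) — d ∉ (E ⊓ D) possible
2. Hence d : (E ⊓ D): not entailed.

No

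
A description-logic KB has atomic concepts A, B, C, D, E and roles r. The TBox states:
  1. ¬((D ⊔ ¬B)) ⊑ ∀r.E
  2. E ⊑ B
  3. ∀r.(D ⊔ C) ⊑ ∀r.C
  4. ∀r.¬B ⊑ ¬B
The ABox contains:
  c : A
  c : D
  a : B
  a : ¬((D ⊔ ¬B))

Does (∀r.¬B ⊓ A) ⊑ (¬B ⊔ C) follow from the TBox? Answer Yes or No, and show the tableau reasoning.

Yes

1. (∀r.¬B ⊓ A) ⊑ (¬B ⊔ C)  ⇔  ((∀r.¬B ⊓ A) ⊓ (B ⊓ ¬C)) unsat w.r.t. T
   all branches close; clash {B, ¬B} at x₀
2. Hence (∀r.¬B ⊓ A) ⊑ (¬B ⊔ C): entailed.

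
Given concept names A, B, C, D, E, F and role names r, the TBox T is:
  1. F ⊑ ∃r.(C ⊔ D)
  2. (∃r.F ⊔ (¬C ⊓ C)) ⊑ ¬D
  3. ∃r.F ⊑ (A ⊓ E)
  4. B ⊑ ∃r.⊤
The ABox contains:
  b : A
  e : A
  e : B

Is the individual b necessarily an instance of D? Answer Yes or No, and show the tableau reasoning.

No

1. b : D?  L(b) = {A} ∪ {¬D}
   open: L(b) ⊇ {A, ¬B, ¬D, ¬F, ∀r.¬F} — b ∉ D possible
2. Hence b : D: not entailed.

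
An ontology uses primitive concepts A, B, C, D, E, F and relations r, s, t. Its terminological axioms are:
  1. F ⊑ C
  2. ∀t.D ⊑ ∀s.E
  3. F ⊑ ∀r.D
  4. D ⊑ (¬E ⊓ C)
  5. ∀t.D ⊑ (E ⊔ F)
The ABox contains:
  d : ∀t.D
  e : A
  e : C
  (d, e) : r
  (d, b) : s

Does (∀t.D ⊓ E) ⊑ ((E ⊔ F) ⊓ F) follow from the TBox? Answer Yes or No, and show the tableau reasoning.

1. (∀t.D ⊓ E) ⊑ ((E ⊔ F) ⊓ F)  ⇔  ((∀t.D ⊓ E) ⊓ ((¬E ⊓ ¬F) ⊔ ¬F)) unsat w.r.t. T
   apply at x₀: ∀t.D⊑∀s.E; ∀t.D⊑(E ⊔ F)
   open: L(x₀) ⊇ {E, ¬D, ¬F, ∀s.E, ∀t.D}
2. Hence (∀t.D ⊓ E) ⊑ ((E ⊔ F) ⊓ F): not entailed.

No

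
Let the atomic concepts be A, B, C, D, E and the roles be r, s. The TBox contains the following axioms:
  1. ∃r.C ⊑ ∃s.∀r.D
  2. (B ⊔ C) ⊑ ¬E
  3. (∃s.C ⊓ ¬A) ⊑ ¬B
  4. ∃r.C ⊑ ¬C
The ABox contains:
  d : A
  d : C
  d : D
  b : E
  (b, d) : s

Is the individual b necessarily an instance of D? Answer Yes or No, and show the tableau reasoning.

1. b : D?  L(b) = {E} ∪ {¬D}
   open: L(b) ⊇ {E, ¬B, ¬C, ¬D, ∀r.¬C} — b ∉ D possible
2. Hence b : D: not entailed.

No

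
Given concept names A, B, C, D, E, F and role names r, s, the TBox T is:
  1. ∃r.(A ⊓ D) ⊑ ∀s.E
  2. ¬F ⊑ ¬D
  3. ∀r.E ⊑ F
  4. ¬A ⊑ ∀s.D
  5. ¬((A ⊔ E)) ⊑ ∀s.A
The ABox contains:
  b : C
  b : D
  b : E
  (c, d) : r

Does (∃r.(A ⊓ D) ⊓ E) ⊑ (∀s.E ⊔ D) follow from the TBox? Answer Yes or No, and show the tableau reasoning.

1. (∃r.(A ⊓ D) ⊓ E) ⊑ (∀s.E ⊔ D)  ⇔  ((∃r.(A ⊓ D) ⊓ E) ⊓ (∃s.¬E ⊓ ¬D)) unsat w.r.t. T
   all branches close; clash {E, ¬E} at an ∃-successor
2. Hence (∃r.(A ⊓ D) ⊓ E) ⊑ (∀s.E ⊔ D): entailed.

Yes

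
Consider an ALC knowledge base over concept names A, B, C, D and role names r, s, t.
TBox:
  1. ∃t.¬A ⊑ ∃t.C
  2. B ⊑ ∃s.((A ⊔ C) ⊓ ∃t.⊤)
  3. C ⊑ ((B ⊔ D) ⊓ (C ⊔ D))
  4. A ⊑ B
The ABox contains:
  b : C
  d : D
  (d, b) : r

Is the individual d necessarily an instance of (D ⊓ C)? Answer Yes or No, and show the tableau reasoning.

1. d : (D ⊓ C)?  L(d) = {D} ∪ {(¬D ⊔ ¬C)}
   open: L(d) ⊇ {D, ¬A, ¬B, ¬C, ∀t.A} — d ∉ (D ⊓ C) possible
2. Hence d : (D ⊓ C): not entailed.

No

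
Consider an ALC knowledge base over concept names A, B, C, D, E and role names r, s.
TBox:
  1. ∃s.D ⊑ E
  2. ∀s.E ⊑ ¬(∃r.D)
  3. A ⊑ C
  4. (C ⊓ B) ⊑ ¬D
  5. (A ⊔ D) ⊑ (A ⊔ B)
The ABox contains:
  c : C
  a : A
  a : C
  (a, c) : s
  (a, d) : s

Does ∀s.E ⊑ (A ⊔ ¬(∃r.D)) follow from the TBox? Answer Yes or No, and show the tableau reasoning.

1. ∀s.E ⊑ (A ⊔ ¬(∃r.D))  ⇔  (∀s.E ⊓ (¬A ⊓ ∃r.D)) unsat w.r.t. T
   all branches close; clash {D, ¬D} at an ∃-successor
2. Hence ∀s.E ⊑ (A ⊔ ¬(∃r.D)): entailed.

Yes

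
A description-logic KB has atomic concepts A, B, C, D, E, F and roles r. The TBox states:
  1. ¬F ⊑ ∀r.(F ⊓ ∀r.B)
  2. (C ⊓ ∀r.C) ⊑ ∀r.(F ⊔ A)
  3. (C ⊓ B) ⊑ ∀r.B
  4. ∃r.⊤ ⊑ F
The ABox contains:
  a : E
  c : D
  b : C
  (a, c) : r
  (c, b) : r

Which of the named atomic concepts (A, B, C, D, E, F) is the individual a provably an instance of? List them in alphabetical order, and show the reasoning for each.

{E, F}

1. a : A?  L(a) = {E} ∪ {¬A}
   open: L(a) ⊇ {E, F, ¬A, ¬C} — a ∉ A possible
2. a : B?  L(a) = {E} ∪ {¬B}
   open: L(a) ⊇ {E, F, ¬B, ¬C} — a ∉ B possible
3. a : C?  L(a) = {E} ∪ {¬C}
   open: L(a) ⊇ {E, F, ¬C} — a ∉ C possible
4. a : D?  L(a) = {E} ∪ {¬D}
   open: L(a) ⊇ {E, F, ¬C, ¬D} — a ∉ D possible
5. a : E?  L(a) = {E} ∪ {¬E}
   clash {E, ¬E} at a — a ∈ E
6. a : F?  L(a) = {E} ∪ {¬F}
   clash {F, ¬F} at a — a ∈ F
7. Entailed for a: {E, F}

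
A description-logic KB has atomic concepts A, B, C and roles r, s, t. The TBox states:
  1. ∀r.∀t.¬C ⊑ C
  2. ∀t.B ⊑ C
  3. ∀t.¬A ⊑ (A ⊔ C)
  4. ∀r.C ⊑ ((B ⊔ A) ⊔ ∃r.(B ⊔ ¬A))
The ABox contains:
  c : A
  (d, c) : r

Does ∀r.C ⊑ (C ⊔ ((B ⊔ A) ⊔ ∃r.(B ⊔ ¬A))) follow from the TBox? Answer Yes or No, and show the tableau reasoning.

Yes

1. ∀r.C ⊑ (C ⊔ ((B ⊔ A) ⊔ ∃r.(B ⊔ ¬A)))  ⇔  (∀r.C ⊓ (¬C ⊓ ((¬B ⊓ ¬A) ⊓ ∀r.(¬B ⊓ A)))) unsat w.r.t. T
   all branches close; clash {C, ¬C} at x₀
2. Hence ∀r.C ⊑ (C ⊔ ((B ⊔ A) ⊔ ∃r.(B ⊔ ¬A))): entailed.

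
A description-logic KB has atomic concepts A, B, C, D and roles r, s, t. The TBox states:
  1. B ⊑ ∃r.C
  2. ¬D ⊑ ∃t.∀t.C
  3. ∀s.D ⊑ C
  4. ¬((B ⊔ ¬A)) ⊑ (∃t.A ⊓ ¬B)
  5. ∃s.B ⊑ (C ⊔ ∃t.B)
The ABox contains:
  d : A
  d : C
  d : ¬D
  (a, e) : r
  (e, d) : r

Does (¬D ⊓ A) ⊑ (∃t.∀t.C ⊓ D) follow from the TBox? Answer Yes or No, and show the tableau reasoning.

1. (¬D ⊓ A) ⊑ (∃t.∀t.C ⊓ D)  ⇔  ((¬D ⊓ A) ⊓ (∀t.∃t.¬C ⊔ ¬D)) unsat w.r.t. T
   apply at x₀: ¬D⊑∃t.∀t.C
   open: L(x₀) ⊇ {A, ¬B, ¬D, ∀s.¬B, ∃s.¬D, …} (+ ∃-successors)
2. Hence (¬D ⊓ A) ⊑ (∃t.∀t.C ⊓ D): not entailed.

No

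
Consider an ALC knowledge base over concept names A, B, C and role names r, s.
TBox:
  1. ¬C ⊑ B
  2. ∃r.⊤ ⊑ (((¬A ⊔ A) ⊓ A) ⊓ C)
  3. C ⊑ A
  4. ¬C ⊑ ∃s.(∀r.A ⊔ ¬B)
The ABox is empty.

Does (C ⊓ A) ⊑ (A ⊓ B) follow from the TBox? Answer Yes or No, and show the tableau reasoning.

1. (C ⊓ A) ⊑ (A ⊓ B)  ⇔  ((C ⊓ A) ⊓ (¬A ⊔ ¬B)) unsat w.r.t. T
   open: L(x₀) ⊇ {A, C, ¬B, ∀r.⊥}
2. Hence (C ⊓ A) ⊑ (A ⊓ B): not entailed.

No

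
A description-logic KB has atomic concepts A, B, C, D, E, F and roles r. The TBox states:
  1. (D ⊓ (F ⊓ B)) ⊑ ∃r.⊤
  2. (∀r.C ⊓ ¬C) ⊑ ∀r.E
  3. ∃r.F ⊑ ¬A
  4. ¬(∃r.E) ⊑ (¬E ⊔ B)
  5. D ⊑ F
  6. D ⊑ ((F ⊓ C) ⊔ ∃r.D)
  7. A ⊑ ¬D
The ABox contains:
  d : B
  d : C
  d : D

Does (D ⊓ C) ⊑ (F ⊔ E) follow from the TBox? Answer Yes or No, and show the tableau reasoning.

1. (D ⊓ C) ⊑ (F ⊔ E)  ⇔  ((D ⊓ C) ⊓ (¬F ⊓ ¬E)) unsat w.r.t. T
   all branches close; clash {D, ¬D} at x₀
2. Hence (D ⊓ C) ⊑ (F ⊔ E): entailed.

Yes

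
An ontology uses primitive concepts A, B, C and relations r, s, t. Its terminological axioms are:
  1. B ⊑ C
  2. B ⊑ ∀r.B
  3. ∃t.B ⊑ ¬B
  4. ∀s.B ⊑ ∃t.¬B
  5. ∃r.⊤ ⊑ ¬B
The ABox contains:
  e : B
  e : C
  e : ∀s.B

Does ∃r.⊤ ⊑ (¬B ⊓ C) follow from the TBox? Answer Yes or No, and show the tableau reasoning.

1. ∃r.⊤ ⊑ (¬B ⊓ C)  ⇔  (∃r.⊤ ⊓ (B ⊔ ¬C)) unsat w.r.t. T
   apply at x₀: ∃r.⊤⊑¬B
   open: L(x₀) ⊇ {¬B, ¬C, ∃r.⊤, ∃s.¬B} (+ ∃-successors)
2. Hence ∃r.⊤ ⊑ (¬B ⊓ C): not entailed.

No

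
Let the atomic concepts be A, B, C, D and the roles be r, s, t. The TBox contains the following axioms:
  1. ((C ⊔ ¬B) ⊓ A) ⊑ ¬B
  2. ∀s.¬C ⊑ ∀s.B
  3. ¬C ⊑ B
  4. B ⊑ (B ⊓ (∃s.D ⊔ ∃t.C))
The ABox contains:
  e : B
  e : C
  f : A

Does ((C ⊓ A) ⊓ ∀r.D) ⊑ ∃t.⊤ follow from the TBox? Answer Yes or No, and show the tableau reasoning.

1. ((C ⊓ A) ⊓ ∀r.D) ⊑ ∃t.⊤  ⇔  (((C ⊓ A) ⊓ ∀r.D) ⊓ ∀t.⊥) unsat w.r.t. T
   open: L(x₀) ⊇ {A, C, ¬B, ∀r.D, ∀t.⊥, …} (+ ∃-successors)
2. Hence ((C ⊓ A) ⊓ ∀r.D) ⊑ ∃t.⊤: not entailed.

No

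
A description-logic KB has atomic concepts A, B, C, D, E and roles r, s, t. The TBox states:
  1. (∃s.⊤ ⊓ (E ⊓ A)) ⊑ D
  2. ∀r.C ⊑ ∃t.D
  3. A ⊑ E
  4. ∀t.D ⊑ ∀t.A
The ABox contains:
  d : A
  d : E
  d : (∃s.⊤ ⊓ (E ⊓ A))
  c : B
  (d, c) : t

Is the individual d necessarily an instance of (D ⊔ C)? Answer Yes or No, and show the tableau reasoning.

1. d : (D ⊔ C)?  L(d) = {A, E, (∃s.⊤ ⊓ (E ⊓ A))} ∪ {(¬D ⊓ ¬C)}
   clash {D, ¬D} at d — d ∈ (D ⊔ C)
2. Hence d : (D ⊔ C): entailed.

Yes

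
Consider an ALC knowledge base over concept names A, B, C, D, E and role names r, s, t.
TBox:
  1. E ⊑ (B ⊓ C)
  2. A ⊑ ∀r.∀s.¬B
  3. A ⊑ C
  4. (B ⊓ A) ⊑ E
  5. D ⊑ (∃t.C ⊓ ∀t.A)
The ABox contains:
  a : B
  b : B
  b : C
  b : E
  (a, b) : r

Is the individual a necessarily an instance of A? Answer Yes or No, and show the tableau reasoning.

No

1. a : A?  L(a) = {B} ∪ {¬A}
   open: L(a) ⊇ {B, ¬A, ¬D, ¬E} — a ∉ A possible
2. Hence a : A: not entailed.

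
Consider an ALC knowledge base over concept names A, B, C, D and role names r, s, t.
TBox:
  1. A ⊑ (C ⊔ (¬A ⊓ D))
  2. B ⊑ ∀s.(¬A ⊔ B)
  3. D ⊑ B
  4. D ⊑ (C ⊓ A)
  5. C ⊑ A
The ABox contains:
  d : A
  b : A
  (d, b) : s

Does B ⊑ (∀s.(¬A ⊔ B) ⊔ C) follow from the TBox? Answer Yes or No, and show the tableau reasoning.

Yes

1. B ⊑ (∀s.(¬A ⊔ B) ⊔ C)  ⇔  (B ⊓ (∃s.(A ⊓ ¬B) ⊓ ¬C)) unsat w.r.t. T
   all branches close; clash {C, ¬C} at x₀
2. Hence B ⊑ (∀s.(¬A ⊔ B) ⊔ C): entailed.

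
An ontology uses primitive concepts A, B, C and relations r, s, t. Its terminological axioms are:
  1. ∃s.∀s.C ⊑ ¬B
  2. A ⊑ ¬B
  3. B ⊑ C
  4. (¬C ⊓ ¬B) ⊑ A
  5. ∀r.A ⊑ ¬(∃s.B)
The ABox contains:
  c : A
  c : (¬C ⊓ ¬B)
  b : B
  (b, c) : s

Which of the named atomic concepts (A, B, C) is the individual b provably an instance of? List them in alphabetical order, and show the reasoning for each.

1. b : A?  L(b) = {B} ∪ {¬A}
   apply at b: B⊑C
   open: L(b) ⊇ {B, C, ¬A, ∀s.∃s.¬C, ∃r.¬A} (+ ∃-successors) — b ∉ A possible
2. b : B?  L(b) = {B} ∪ {¬B}
   clash {B, ¬B} at b — b ∈ B
3. b : C?  L(b) = {B} ∪ {¬C}
   clash {B, ¬B} at b — b ∈ C
4. Entailed for b: {B, C}

{B, C}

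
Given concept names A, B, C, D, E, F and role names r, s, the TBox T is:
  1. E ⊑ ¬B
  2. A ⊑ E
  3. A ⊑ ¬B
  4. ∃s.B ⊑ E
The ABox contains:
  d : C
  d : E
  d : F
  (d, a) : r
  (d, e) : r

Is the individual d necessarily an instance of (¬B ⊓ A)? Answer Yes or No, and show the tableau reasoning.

1. d : (¬B ⊓ A)?  L(d) = {C, E, F} ∪ {(B ⊔ ¬A)}
   apply at d: E⊑¬B
   open: L(d) ⊇ {C, E, F, ¬A, ¬B} — d ∉ (¬B ⊓ A) possible
2. Hence d : (¬B ⊓ A): not entailed.

No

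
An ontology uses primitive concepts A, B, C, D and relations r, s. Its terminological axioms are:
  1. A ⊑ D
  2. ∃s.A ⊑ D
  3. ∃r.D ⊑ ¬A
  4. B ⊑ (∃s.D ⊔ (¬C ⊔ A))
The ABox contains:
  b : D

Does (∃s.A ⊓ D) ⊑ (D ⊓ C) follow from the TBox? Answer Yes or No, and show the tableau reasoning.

1. (∃s.A ⊓ D) ⊑ (D ⊓ C)  ⇔  ((∃s.A ⊓ D) ⊓ (¬D ⊔ ¬C)) unsat w.r.t. T
   open: L(x₀) ⊇ {D, ¬B, ¬C, ∀r.¬D, ∃s.A} (+ ∃-successors)
2. Hence (∃s.A ⊓ D) ⊑ (D ⊓ C): not entailed.

No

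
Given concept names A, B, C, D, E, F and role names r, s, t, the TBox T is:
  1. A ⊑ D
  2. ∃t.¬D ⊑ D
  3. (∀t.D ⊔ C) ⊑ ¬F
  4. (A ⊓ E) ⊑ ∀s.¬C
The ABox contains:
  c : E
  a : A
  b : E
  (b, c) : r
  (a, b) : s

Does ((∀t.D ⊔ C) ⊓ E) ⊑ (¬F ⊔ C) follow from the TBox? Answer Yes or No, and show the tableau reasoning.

1. ((∀t.D ⊔ C) ⊓ E) ⊑ (¬F ⊔ C)  ⇔  (((∀t.D ⊔ C) ⊓ E) ⊓ (F ⊓ ¬C)) unsat w.r.t. T
   all branches close; clash {C, ¬C} at x₀
2. Hence ((∀t.D ⊔ C) ⊓ E) ⊑ (¬F ⊔ C): entailed.

Yes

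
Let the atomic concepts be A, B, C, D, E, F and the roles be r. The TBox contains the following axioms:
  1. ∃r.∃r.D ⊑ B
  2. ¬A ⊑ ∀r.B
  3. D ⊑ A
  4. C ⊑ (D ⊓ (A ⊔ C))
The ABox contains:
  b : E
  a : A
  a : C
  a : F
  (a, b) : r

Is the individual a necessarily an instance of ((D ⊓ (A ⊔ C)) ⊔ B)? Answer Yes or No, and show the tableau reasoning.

Yes

1. a : ((D ⊓ (A ⊔ C)) ⊔ B)?  L(a) = {A, C, F} ∪ {((¬D ⊔ (¬A ⊓ ¬C)) ⊓ ¬B)}
   clash {A, ¬A} at a — a ∈ ((D ⊓ (A ⊔ C)) ⊔ B)
2. Hence a : ((D ⊓ (A ⊔ C)) ⊔ B): entailed.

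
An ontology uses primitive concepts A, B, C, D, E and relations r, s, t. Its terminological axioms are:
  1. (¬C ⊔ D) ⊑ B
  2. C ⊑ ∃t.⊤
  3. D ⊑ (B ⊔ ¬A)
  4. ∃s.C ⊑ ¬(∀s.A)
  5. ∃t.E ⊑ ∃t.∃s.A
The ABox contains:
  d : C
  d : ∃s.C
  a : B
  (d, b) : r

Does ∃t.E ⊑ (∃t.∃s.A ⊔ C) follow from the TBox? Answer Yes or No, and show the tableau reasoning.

1. ∃t.E ⊑ (∃t.∃s.A ⊔ C)  ⇔  (∃t.E ⊓ (∀t.∀s.¬A ⊓ ¬C)) unsat w.r.t. T
   all branches close; clash {A, ¬A} at an ∃-successor
2. Hence ∃t.E ⊑ (∃t.∃s.A ⊔ C): entailed.

Yes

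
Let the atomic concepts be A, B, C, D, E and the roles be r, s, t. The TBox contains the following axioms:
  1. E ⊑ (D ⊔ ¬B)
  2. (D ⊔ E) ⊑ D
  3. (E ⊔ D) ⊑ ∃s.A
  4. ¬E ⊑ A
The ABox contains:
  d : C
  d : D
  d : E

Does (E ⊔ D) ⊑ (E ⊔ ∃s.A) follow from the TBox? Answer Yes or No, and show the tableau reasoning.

1. (E ⊔ D) ⊑ (E ⊔ ∃s.A)  ⇔  ((E ⊔ D) ⊓ (¬E ⊓ ∀s.¬A)) unsat w.r.t. T
   all branches close; clash {A, ¬A} at an ∃-successor
2. Hence (E ⊔ D) ⊑ (E ⊔ ∃s.A): entailed.

Yes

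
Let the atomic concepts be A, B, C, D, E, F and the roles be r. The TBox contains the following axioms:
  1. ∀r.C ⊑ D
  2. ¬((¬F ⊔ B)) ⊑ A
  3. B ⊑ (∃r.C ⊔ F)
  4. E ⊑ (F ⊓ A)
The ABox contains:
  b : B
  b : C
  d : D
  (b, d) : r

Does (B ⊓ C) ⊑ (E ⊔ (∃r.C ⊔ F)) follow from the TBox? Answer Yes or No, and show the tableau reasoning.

1. (B ⊓ C) ⊑ (E ⊔ (∃r.C ⊔ F))  ⇔  ((B ⊓ C) ⊓ (¬E ⊓ (∀r.¬C ⊓ ¬F))) unsat w.r.t. T
   all branches close; clash {F, ¬F} at x₀
2. Hence (B ⊓ C) ⊑ (E ⊔ (∃r.C ⊔ F)): entailed.

Yes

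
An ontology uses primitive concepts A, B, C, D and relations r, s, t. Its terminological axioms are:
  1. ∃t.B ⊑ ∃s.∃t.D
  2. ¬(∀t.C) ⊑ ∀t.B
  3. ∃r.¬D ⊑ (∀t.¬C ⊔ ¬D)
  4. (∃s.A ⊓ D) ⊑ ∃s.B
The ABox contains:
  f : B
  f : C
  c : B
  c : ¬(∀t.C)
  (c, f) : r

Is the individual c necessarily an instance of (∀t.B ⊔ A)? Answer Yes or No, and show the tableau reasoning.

1. c : (∀t.B ⊔ A)?  L(c) = {B, ¬(∀t.C)} ∪ {(∃t.¬B ⊓ ¬A)}
   clash {B, ¬B} at an ∃-successor — c ∈ (∀t.B ⊔ A)
2. Hence c : (∀t.B ⊔ A): entailed.

Yes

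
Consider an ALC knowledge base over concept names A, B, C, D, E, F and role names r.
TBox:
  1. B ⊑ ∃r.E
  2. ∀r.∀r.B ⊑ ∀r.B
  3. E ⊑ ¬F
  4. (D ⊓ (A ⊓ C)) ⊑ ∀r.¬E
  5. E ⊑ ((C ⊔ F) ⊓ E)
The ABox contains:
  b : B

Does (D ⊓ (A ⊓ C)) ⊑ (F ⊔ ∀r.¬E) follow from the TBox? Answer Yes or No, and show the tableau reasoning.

1. (D ⊓ (A ⊓ C)) ⊑ (F ⊔ ∀r.¬E)  ⇔  ((D ⊓ (A ⊓ C)) ⊓ (¬F ⊓ ∃r.E)) unsat w.r.t. T
   all branches close; clash {E, ¬E} at an ∃-successor
2. Hence (D ⊓ (A ⊓ C)) ⊑ (F ⊔ ∀r.¬E): entailed.

Yes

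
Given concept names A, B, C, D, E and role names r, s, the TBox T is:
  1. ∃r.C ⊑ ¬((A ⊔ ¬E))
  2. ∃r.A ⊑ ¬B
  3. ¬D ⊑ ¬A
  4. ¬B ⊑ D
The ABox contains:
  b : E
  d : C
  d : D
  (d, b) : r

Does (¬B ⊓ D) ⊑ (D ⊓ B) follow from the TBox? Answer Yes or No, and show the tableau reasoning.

1. (¬B ⊓ D) ⊑ (D ⊓ B)  ⇔  ((¬B ⊓ D) ⊓ (¬D ⊔ ¬B)) unsat w.r.t. T
   open: L(x₀) ⊇ {D, ¬B, ∀r.¬C}
2. Hence (¬B ⊓ D) ⊑ (D ⊓ B): not entailed.

No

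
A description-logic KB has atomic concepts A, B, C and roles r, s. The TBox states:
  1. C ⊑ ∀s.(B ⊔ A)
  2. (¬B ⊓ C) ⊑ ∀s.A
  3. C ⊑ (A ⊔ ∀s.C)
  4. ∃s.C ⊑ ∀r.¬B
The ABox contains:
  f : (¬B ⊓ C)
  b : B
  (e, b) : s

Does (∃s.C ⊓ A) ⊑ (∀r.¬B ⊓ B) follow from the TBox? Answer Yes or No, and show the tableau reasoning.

1. (∃s.C ⊓ A) ⊑ (∀r.¬B ⊓ B)  ⇔  ((∃s.C ⊓ A) ⊓ (∃r.B ⊔ ¬B)) unsat w.r.t. T
   apply at x₀: ∃s.C⊑∀r.¬B
   open: L(x₀) ⊇ {A, ¬B, ¬C, ∀r.¬B, ∃s.C} (+ ∃-successors)
2. Hence (∃s.C ⊓ A) ⊑ (∀r.¬B ⊓ B): not entailed.

No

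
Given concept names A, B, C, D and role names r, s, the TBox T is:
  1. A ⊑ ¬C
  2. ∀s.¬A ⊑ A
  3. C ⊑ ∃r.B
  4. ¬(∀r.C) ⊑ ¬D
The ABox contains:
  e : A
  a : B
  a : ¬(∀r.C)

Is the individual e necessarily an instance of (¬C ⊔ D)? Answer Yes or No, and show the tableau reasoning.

Yes

1. e : (¬C ⊔ D)?  L(e) = {A} ∪ {(C ⊓ ¬D)}
   clash {C, ¬C} at e — e ∈ (¬C ⊔ D)
2. Hence e : (¬C ⊔ D): entailed.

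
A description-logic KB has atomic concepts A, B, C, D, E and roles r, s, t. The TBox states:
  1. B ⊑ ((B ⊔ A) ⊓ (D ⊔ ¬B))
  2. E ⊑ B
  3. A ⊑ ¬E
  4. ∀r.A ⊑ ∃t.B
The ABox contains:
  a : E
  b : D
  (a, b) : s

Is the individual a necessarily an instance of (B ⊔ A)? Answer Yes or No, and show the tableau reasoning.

1. a : (B ⊔ A)?  L(a) = {E} ∪ {(¬B ⊓ ¬A)}
   clash {B, ¬B} at a — a ∈ (B ⊔ A)
2. Hence a : (B ⊔ A): entailed.

Yes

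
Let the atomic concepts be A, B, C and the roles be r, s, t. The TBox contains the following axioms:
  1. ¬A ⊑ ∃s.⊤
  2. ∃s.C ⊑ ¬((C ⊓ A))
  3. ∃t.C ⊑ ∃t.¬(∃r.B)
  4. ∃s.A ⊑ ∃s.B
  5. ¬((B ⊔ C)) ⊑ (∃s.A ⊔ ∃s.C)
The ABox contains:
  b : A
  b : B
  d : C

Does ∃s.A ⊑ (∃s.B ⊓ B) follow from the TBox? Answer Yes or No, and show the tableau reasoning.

No

1. ∃s.A ⊑ (∃s.B ⊓ B)  ⇔  (∃s.A ⊓ (∀s.¬B ⊔ ¬B)) unsat w.r.t. T
   apply at x₀: ∃s.A⊑∃s.B
   open: L(x₀) ⊇ {A, C, ¬B, ∀s.¬C, ∀t.¬C, …} (+ ∃-successors)
2. Hence ∃s.A ⊑ (∃s.B ⊓ B): not entailed.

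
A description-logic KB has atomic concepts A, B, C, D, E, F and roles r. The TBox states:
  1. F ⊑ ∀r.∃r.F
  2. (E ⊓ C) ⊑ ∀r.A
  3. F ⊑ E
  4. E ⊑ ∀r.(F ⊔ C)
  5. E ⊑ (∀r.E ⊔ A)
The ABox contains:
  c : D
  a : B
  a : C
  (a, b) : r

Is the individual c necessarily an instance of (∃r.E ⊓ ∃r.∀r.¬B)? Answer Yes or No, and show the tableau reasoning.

1. c : (∃r.E ⊓ ∃r.∀r.¬B)?  L(c) = {D} ∪ {(∀r.¬E ⊔ ∀r.∃r.B)}
   open: L(c) ⊇ {D, ¬E, ¬F, ∀r.¬E} — c ∉ (∃r.E ⊓ ∃r.∀r.¬B) possible
2. Hence c : (∃r.E ⊓ ∃r.∀r.¬B): not entailed.

No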